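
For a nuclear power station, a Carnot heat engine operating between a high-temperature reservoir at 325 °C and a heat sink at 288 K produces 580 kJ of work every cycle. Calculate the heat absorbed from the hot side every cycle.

Q_H ≈ 1120 kJ

T_H = 325 °C → 325 + 273.15 = 598.15 K.
For a reversible engine, η = 1 − T_C/T_H = 1 − 288.00/598.15 = 0.5185.
Q_H = W/η = 580/0.5185 = 1120 kJ.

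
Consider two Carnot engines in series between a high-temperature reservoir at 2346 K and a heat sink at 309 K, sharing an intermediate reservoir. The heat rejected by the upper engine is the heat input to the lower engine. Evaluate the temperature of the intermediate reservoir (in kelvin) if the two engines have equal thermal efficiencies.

Equal efficiencies require 1 − T_m/T_H = 1 − T_C/T_m, i.e. T_m/T_H = T_C/T_m, so T_m = √(T_H·T_C) = √(2346.00 × 309.00) = 851.4 K.

T_m ≈ 851.4 K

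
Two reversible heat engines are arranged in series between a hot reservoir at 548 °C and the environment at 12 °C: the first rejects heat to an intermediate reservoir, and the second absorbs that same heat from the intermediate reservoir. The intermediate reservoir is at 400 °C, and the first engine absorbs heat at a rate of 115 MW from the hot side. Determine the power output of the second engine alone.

Ẇ₂ ≈ 54.3 MW

T_H = 548 °C → 548 + 273.15 = 821.15 K.
T_C = 12 °C → 12 + 273.15 = 285.15 K.
T_m = 400 °C → 400 + 273.15 = 673.15 K.
Heat entering the second stage: Q_m = Q_H·(T_m/T_H) = 115 × 673.15/821.15 = 94.3 MW.
Second-stage efficiency η₂ = 1 − T_C/T_m = 1 − 285.15/673.15 = 0.5764, so W₂ = η₂·Q_m = 54.3 MW.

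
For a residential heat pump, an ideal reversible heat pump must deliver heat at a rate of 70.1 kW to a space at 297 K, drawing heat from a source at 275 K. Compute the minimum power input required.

COP_HP = T_H/(T_H − T_C) = 297.00/22.00 = 13.5000.
W = Q_H/COP_HP = 70.1/13.5000 = 5.19 kW.

Ẇ_in ≈ 5.19 kW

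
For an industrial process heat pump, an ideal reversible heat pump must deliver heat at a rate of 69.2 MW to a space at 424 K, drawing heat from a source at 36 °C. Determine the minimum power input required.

T_C = 36 °C → 36 + 273.15 = 309.15 K.
The Carnot heat-pump COP is COP_HP = T_H/(T_H − T_C) = 424.00/114.85 = 3.6918.
W = Q_H/COP_HP = 69.2/3.6918 = 18.74 MW.

Ẇ_in ≈ 18.74 MW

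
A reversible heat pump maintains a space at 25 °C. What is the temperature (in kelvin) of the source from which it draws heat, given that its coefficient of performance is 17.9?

T_H = 25 °C → 25 + 273.15 = 298.15 K.
COP_HP = T_H/(T_H − T_C) ⇒ T_C = T_H·(COP_HP − 1)/COP_HP = 298.15 × (17.9 − 1)/17.9 = 281 K.

T_C ≈ 281 K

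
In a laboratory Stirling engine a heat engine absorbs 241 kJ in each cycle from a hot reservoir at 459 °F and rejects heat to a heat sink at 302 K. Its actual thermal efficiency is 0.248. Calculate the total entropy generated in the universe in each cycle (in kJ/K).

ΔS_univ ≈ 0.128 kJ/K

T_H = 459 °F → (459 − 32) × 5/9 = 237.22 °C = 510.37 K.
W = η·Q_H = 0.248 × 241 = 59.77 kJ, so Q_C = Q_H − W = 181.2 kJ.
The hot reservoir loses entropy Q_H/T_H = 241/510.37 = 0.4722 kJ/K; the cold reservoir gains Q_C/T_C = 181.2/302.00 = 0.6001 kJ/K.
ΔS_univ = −Q_H/T_H + Q_C/T_C = 0.128 kJ/K (> 0, since η = 0.248 < η_Carnot = 0.408).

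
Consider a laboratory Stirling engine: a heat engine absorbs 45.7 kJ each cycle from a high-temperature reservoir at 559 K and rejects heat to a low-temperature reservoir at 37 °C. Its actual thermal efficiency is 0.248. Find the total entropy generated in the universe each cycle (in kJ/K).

T_C = 37 °C → 37 + 273.15 = 310.15 K.
W = η·Q_H = 0.248 × 45.7 = 11.33 kJ, so Q_C = Q_H − W = 34.37 kJ.
Entropy balance on the reservoirs: −Q_H/T_H = -0.08175 kJ/K, +Q_C/T_C = 0.1108 kJ/K.
ΔS_univ = −Q_H/T_H + Q_C/T_C = 0.02905 kJ/K (> 0, since η = 0.248 < η_Carnot = 0.445).

ΔS_univ ≈ 0.02905 kJ/K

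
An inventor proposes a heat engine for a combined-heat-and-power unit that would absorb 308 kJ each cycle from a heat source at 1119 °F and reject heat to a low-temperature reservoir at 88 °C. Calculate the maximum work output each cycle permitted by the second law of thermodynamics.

W_max ≈ 181 kJ

T_H = 1119 °F → (1119 − 32) × 5/9 = 603.89 °C = 877.04 K.
T_C = 88 °C → 88 + 273.15 = 361.15 K.
No engine can exceed the Carnot limit: η_max = 1 − T_C/T_H = 1 − 361.15/877.04 = 0.5882.
W_max = η_max · Q_H = 0.5882 × 308 = 181 kJ.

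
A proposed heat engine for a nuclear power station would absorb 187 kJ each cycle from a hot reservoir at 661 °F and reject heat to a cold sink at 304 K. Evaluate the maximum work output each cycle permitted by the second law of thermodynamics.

W_max ≈ 95.7 kJ

T_H = 661 °F → (661 − 32) × 5/9 = 349.44 °C = 622.59 K.
No engine can exceed the Carnot limit: η_max = 1 − T_C/T_H = 1 − 304.00/622.59 = 0.5117.
W_max = η_max · Q_H = 0.5117 × 187 = 95.7 kJ.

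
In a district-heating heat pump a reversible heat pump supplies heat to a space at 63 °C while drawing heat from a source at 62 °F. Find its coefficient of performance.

COP_HP ≈ 7.26

T_H = 63 °C → 63 + 273.15 = 336.15 K.
T_C = 62 °F → (62 − 32) × 5/9 = 16.67 °C = 289.82 K.
The Carnot heat-pump COP is COP_HP = T_H/(T_H − T_C) = 336.15/(336.15 − 289.82) = 7.26.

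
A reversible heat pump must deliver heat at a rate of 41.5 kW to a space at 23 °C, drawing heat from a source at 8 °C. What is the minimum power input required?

Ẇ_in ≈ 2.10 kW

T_H = 23 °C → 23 + 273.15 = 296.15 K.
T_C = 8 °C → 8 + 273.15 = 281.15 K.
COP_HP = T_H/(T_H − T_C) = 296.15/15.00 = 19.7433.
W = Q_H/COP_HP = 41.5/19.7433 = 2.10 kW.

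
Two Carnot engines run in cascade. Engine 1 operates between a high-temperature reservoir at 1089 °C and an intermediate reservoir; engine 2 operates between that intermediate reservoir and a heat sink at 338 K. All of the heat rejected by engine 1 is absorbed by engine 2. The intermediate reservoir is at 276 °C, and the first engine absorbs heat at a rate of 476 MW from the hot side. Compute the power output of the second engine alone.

Ẇ₂ ≈ 73.8 MW

T_H = 1089 °C → 1089 + 273.15 = 1362.15 K.
T_m = 276 °C → 276 + 273.15 = 549.15 K.
Heat entering the second stage: Q_m = Q_H·(T_m/T_H) = 476 × 549.15/1362.15 = 192 MW.
Second-stage efficiency η₂ = 1 − T_C/T_m = 1 − 338.00/549.15 = 0.3845, so W₂ = η₂·Q_m = 73.8 MW.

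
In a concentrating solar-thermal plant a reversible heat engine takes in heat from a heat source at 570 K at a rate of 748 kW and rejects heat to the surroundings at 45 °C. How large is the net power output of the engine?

Ẇ ≈ 330 kW

T_C = 45 °C → 45 + 273.15 = 318.15 K.
For a reversible engine, η = 1 − T_C/T_H = 1 − 318.15/570.00 = 0.4418.
W = η·Q_H = 0.4418 × 748 = 330 kW.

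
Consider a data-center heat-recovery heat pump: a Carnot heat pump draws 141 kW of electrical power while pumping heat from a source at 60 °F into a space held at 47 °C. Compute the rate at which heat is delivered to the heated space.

Q̇_H ≈ 1440 kW

T_H = 47 °C → 47 + 273.15 = 320.15 K.
T_C = 60 °F → (60 − 32) × 5/9 = 15.56 °C = 288.71 K.
COP_HP = T_H/(T_H − T_C) = 320.15/31.44 = 10.1814.
Q_H = COP_HP · W = 10.1814 × 141 = 1440 kW.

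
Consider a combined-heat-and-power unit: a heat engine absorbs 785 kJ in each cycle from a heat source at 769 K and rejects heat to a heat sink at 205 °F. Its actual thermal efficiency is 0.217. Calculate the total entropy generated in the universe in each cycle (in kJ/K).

T_C = 205 °F → (205 − 32) × 5/9 = 96.11 °C = 369.26 K.
W = η·Q_H = 0.217 × 785 = 170.3 kJ, so Q_C = Q_H − W = 614.7 kJ.
Reservoir entropy changes: ΔS_H = −Q_H/T_H = −785/769.00 = -1.021 kJ/K and ΔS_C = +Q_C/T_C = 614.7/369.26 = 1.665 kJ/K.
ΔS_univ = −Q_H/T_H + Q_C/T_C = 0.644 kJ/K (> 0, since η = 0.217 < η_Carnot = 0.520).

ΔS_univ ≈ 0.644 kJ/K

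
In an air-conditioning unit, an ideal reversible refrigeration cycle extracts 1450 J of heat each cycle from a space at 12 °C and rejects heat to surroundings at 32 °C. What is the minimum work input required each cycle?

T_H = 32 °C → 32 + 273.15 = 305.15 K.
T_C = 12 °C → 12 + 273.15 = 285.15 K.
Carnot COP: COP_R = T_C/(T_H − T_C) = 285.15/20.00 = 14.2575.
W = Q_C/COP_R = 1450/14.2575 = 101.7 J.

W_in ≈ 101.7 J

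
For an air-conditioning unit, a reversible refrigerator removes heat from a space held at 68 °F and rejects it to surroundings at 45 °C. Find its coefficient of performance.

T_H = 45 °C → 45 + 273.15 = 318.15 K.
T_C = 68 °F → (68 − 32) × 5/9 = 20.00 °C = 293.15 K.
COP_R = T_C/(T_H − T_C) = 293.15/(318.15 − 293.15) = 11.7.

COP_R ≈ 11.7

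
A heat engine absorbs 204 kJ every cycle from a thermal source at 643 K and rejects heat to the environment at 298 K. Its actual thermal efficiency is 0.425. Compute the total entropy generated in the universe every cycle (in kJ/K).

ΔS_univ ≈ 0.0764 kJ/K

W = η·Q_H = 0.425 × 204 = 86.70 kJ, so Q_C = Q_H − W = 117.3 kJ.
Entropy balance on the reservoirs: −Q_H/T_H = -0.3173 kJ/K, +Q_C/T_C = 0.3936 kJ/K.
ΔS_univ = −Q_H/T_H + Q_C/T_C = 0.0764 kJ/K (> 0, since η = 0.425 < η_Carnot = 0.537).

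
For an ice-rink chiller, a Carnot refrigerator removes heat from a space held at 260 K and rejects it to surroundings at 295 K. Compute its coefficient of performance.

COP_R ≈ 7.43

The reversible coefficient of performance is COP_R = T_C/(T_H − T_C) = 260.00/(295.00 − 260.00) = 7.43.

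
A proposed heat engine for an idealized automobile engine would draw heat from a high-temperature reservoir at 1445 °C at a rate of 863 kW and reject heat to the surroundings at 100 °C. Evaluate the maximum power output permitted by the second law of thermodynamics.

Ẇ_max ≈ 676 kW

T_H = 1445 °C → 1445 + 273.15 = 1718.15 K.
T_C = 100 °C → 100 + 273.15 = 373.15 K.
The upper bound on efficiency is η_max = 1 − T_C/T_H = 1 − 373.15/1718.15 = 0.7828.
W_max = η_max · Q_H = 0.7828 × 863 = 676 kW.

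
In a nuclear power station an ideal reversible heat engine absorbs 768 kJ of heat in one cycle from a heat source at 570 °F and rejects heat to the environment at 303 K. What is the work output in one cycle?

W ≈ 361 kJ

T_H = 570 °F → (570 − 32) × 5/9 = 298.89 °C = 572.04 K.
The Carnot efficiency is η = 1 − T_C/T_H = 1 − 303.00/572.04 = 0.4703.
W = η·Q_H = 0.4703 × 768 = 361 kJ.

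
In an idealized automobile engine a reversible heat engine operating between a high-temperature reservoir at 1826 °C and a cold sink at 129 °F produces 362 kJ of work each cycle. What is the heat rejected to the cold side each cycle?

T_H = 1826 °C → 1826 + 273.15 = 2099.15 K.
T_C = 129 °F → (129 − 32) × 5/9 = 53.89 °C = 327.04 K.
Carnot efficiency: η = 1 − T_C/T_H = 1 − 327.04/2099.15 = 0.8442.
Since Q_C/Q_H = T_C/T_H and Q_H = W/η, Q_C = W·T_C/(T_H − T_C) = 362 × 327.04/1772.11 = 66.8 kJ.

Q_C ≈ 66.8 kJ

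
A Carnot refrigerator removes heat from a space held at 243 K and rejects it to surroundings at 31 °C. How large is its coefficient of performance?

T_H = 31 °C → 31 + 273.15 = 304.15 K.
The reversible coefficient of performance is COP_R = T_C/(T_H − T_C) = 243.00/(304.15 − 243.00) = 3.97.

COP_R ≈ 3.97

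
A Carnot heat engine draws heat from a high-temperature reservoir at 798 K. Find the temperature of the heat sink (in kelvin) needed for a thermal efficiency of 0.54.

From η = 1 − T_C/T_H, T_C = T_H·(1 − η) = 798.00 × (1 − 0.54) = 367 K.

T_C ≈ 367 K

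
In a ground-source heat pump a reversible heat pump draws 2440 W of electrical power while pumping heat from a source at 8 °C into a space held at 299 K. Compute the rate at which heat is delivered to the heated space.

Q̇_H ≈ 40900 W

T_C = 8 °C → 8 + 273.15 = 281.15 K.
For a reversible heat pump, COP_HP = T_H/(T_H − T_C) = 299.00/17.85 = 16.7507.
Q_H = COP_HP · W = 16.7507 × 2440 = 40900 W.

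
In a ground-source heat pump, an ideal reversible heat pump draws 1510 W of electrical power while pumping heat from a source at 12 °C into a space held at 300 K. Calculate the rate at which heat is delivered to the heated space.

T_C = 12 °C → 12 + 273.15 = 285.15 K.
Reversible heating COP: COP_HP = T_H/(T_H − T_C) = 300.00/14.85 = 20.2020.
Q_H = COP_HP · W = 20.2020 × 1510 = 30500 W.

Q̇_H ≈ 30500 W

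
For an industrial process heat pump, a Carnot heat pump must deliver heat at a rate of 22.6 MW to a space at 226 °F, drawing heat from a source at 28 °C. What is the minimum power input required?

Ẇ_in ≈ 4.73 MW

T_H = 226 °F → (226 − 32) × 5/9 = 107.78 °C = 380.93 K.
T_C = 28 °C → 28 + 273.15 = 301.15 K.
COP_HP = T_H/(T_H − T_C) = 380.93/79.78 = 4.7749.
W = Q_H/COP_HP = 22.6/4.7749 = 4.73 MW.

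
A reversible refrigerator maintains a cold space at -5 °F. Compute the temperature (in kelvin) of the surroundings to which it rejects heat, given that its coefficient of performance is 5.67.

T_C = -5 °F → (-5 − 32) × 5/9 = -20.56 °C = 252.59 K.
COP_R = T_C/(T_H − T_C) ⇒ T_H = T_C·(1 + 1/COP_R) = 252.59 × (1 + 1/5.67) = 297 K.

T_H ≈ 297 K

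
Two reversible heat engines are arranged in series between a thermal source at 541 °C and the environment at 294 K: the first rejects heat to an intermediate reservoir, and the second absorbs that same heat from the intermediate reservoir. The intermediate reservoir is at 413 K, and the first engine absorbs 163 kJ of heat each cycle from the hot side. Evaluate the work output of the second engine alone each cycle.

W₂ ≈ 23.82 kJ

T_H = 541 °C → 541 + 273.15 = 814.15 K.
Heat entering the second stage: Q_m = Q_H·(T_m/T_H) = 163 × 413.00/814.15 = 82.69 kJ.
Second-stage efficiency η₂ = 1 − T_C/T_m = 1 − 294.00/413.00 = 0.2881, so W₂ = η₂·Q_m = 23.82 kJ.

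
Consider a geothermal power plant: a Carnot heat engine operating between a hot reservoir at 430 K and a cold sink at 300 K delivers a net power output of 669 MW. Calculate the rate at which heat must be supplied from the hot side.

Since the cycle is reversible, η = 1 − T_C/T_H = 1 − 300.00/430.00 = 0.3023.
Q_H = W/η = 669/0.3023 = 2210 MW.

Q̇_H ≈ 2210 MW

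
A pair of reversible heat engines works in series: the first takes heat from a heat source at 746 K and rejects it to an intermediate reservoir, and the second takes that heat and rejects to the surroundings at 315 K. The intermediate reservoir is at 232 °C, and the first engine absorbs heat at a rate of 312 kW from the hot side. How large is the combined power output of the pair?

Two reversible stages in series are equivalent to a single Carnot engine between T_H and T_C, so η_total = 1 − T_C/T_H = 1 − 315.00/746.00 = 0.5777.
W_total = η_total · Q_H = 0.5777 × 312 = 180 kW.

Ẇ_total ≈ 180 kW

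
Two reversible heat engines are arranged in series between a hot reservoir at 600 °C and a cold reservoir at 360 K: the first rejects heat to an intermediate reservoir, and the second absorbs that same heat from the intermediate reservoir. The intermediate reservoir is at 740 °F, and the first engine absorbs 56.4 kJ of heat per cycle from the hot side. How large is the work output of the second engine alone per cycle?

T_H = 600 °C → 600 + 273.15 = 873.15 K.
T_m = 740 °F → (740 − 32) × 5/9 = 393.33 °C = 666.48 K.
Heat entering the second stage: Q_m = Q_H·(T_m/T_H) = 56.4 × 666.48/873.15 = 43.1 kJ.
Second-stage efficiency η₂ = 1 − T_C/T_m = 1 − 360.00/666.48 = 0.4599, so W₂ = η₂·Q_m = 19.8 kJ.

W₂ ≈ 19.8 kJ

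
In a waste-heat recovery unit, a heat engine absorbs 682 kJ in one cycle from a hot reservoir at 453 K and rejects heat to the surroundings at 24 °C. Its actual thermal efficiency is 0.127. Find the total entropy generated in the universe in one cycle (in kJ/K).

T_C = 24 °C → 24 + 273.15 = 297.15 K.
W = η·Q_H = 0.127 × 682 = 86.61 kJ, so Q_C = Q_H − W = 595.4 kJ.
Reservoir entropy changes: ΔS_H = −Q_H/T_H = −682/453.00 = -1.506 kJ/K and ΔS_C = +Q_C/T_C = 595.4/297.15 = 2.004 kJ/K.
ΔS_univ = −Q_H/T_H + Q_C/T_C = 0.498 kJ/K (> 0, since η = 0.127 < η_Carnot = 0.344).

ΔS_univ ≈ 0.498 kJ/K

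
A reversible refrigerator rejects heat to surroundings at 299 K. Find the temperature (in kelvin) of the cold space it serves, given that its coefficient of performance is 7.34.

T_C ≈ 263 K

COP_R = T_C/(T_H − T_C) ⇒ T_C = T_H·COP_R/(1 + COP_R) = 299.00 × 7.34/(1 + 7.34) = 263 K.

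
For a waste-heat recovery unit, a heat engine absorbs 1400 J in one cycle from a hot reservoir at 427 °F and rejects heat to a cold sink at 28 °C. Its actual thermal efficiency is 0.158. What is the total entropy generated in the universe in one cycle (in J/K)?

T_H = 427 °F → (427 − 32) × 5/9 = 219.44 °C = 492.59 K.
T_C = 28 °C → 28 + 273.15 = 301.15 K.
W = η·Q_H = 0.158 × 1400 = 221.2 J, so Q_C = Q_H − W = 1179 J.
Entropy balance on the reservoirs: −Q_H/T_H = -2.842 J/K, +Q_C/T_C = 3.914 J/K.
ΔS_univ = −Q_H/T_H + Q_C/T_C = 1.072 J/K (> 0, since η = 0.158 < η_Carnot = 0.389).

ΔS_univ ≈ 1.072 J/K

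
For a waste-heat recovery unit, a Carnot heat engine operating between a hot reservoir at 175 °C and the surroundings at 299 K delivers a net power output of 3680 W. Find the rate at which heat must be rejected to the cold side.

Q̇_C ≈ 7380 W

T_H = 175 °C → 175 + 273.15 = 448.15 K.
Carnot efficiency: η = 1 − T_C/T_H = 1 − 299.00/448.15 = 0.3328.
Since Q_C/Q_H = T_C/T_H and Q_H = W/η, Q_C = W·T_C/(T_H − T_C) = 3680 × 299.00/149.15 = 7380 W.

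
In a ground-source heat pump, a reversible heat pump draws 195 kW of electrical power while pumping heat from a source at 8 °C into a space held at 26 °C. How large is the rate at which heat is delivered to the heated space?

Q̇_H ≈ 3240 kW

T_H = 26 °C → 26 + 273.15 = 299.15 K.
T_C = 8 °C → 8 + 273.15 = 281.15 K.
COP_HP = T_H/(T_H − T_C) = 299.15/18.00 = 16.6194.
Q_H = COP_HP · W = 16.6194 × 195 = 3240 kW.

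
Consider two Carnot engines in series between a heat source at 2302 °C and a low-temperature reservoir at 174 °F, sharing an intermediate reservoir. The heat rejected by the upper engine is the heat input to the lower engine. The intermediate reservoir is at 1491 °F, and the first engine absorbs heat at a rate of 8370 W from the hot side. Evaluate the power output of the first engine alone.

T_H = 2302 °C → 2302 + 273.15 = 2575.15 K.
T_C = 174 °F → (174 − 32) × 5/9 = 78.89 °C = 352.04 K.
T_m = 1491 °F → (1491 − 32) × 5/9 = 810.56 °C = 1083.71 K.
First-stage efficiency η₁ = 1 − T_m/T_H = 1 − 1083.71/2575.15 = 0.5792.
W₁ = η₁·Q_H = 0.5792 × 8370 = 4850 W.

Ẇ₁ ≈ 4850 W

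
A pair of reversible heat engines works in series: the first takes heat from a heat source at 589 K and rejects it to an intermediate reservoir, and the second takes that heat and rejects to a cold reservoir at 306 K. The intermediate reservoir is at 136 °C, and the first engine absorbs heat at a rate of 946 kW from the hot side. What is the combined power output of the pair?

Two reversible stages in series are equivalent to a single Carnot engine between T_H and T_C, so η_total = 1 − T_C/T_H = 1 − 306.00/589.00 = 0.4805.
W_total = η_total · Q_H = 0.4805 × 946 = 455 kW.

Ẇ_total ≈ 455 kW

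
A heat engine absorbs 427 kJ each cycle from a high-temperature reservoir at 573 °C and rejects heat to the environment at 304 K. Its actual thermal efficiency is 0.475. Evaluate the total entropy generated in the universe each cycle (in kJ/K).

T_H = 573 °C → 573 + 273.15 = 846.15 K.
W = η·Q_H = 0.475 × 427 = 202.8 kJ, so Q_C = Q_H − W = 224.2 kJ.
The hot reservoir loses entropy Q_H/T_H = 427/846.15 = 0.5046 kJ/K; the cold reservoir gains Q_C/T_C = 224.2/304.00 = 0.7374 kJ/K.
ΔS_univ = −Q_H/T_H + Q_C/T_C = 0.2328 kJ/K (> 0, since η = 0.475 < η_Carnot = 0.641).

ΔS_univ ≈ 0.2328 kJ/K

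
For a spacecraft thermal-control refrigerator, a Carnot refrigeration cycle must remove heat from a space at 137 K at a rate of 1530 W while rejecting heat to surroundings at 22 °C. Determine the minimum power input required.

Ẇ_in ≈ 1770 W

T_H = 22 °C → 22 + 273.15 = 295.15 K.
For a reversible refrigerator, COP_R = T_C/(T_H − T_C) = 137.00/158.15 = 0.8663.
W = Q_C/COP_R = 1530/0.8663 = 1770 W.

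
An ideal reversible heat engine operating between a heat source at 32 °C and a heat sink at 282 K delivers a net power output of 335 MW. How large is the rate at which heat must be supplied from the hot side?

T_H = 32 °C → 32 + 273.15 = 305.15 K.
Since the cycle is reversible, η = 1 − T_C/T_H = 1 − 282.00/305.15 = 0.0759.
Q_H = W/η = 335/0.0759 = 4420 MW.

Q̇_H ≈ 4420 MW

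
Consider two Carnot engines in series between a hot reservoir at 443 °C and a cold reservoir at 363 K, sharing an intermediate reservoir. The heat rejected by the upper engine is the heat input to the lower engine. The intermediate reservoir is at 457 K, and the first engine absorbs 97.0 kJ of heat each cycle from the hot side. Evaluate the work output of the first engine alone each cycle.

W₁ ≈ 35.1 kJ

T_H = 443 °C → 443 + 273.15 = 716.15 K.
First-stage efficiency η₁ = 1 − T_m/T_H = 1 − 457.00/716.15 = 0.3619.
W₁ = η₁·Q_H = 0.3619 × 97.0 = 35.1 kJ.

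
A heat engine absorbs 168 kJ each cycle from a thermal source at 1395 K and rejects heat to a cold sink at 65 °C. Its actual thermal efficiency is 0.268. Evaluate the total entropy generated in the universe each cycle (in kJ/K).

T_C = 65 °C → 65 + 273.15 = 338.15 K.
W = η·Q_H = 0.268 × 168 = 45.02 kJ, so Q_C = Q_H − W = 123.0 kJ.
Reservoir entropy changes: ΔS_H = −Q_H/T_H = −168/1395.00 = -0.1204 kJ/K and ΔS_C = +Q_C/T_C = 123.0/338.15 = 0.3637 kJ/K.
ΔS_univ = −Q_H/T_H + Q_C/T_C = 0.2432 kJ/K (> 0, since η = 0.268 < η_Carnot = 0.758).

ΔS_univ ≈ 0.2432 kJ/K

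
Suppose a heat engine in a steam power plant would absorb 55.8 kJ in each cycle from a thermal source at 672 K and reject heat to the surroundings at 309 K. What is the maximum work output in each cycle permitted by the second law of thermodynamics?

W_max ≈ 30.1 kJ

No engine can exceed the Carnot limit: η_max = 1 − T_C/T_H = 1 − 309.00/672.00 = 0.5402.
W_max = η_max · Q_H = 0.5402 × 55.8 = 30.1 kJ.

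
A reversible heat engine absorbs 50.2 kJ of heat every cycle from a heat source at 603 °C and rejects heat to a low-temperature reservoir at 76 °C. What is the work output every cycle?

W ≈ 30.2 kJ

T_H = 603 °C → 603 + 273.15 = 876.15 K.
T_C = 76 °C → 76 + 273.15 = 349.15 K.
Since the cycle is reversible, η = 1 − T_C/T_H = 1 − 349.15/876.15 = 0.6015.
W = η·Q_H = 0.6015 × 50.2 = 30.2 kJ.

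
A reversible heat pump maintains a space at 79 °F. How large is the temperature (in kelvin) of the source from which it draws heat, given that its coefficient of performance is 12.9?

T_H = 79 °F → (79 − 32) × 5/9 = 26.11 °C = 299.26 K.
COP_HP = T_H/(T_H − T_C) ⇒ T_C = T_H·(COP_HP − 1)/COP_HP = 299.26 × (12.9 − 1)/12.9 = 276.1 K.

T_C ≈ 276.1 K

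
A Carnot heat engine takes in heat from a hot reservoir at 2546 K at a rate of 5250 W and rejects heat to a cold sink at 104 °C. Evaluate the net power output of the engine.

T_C = 104 °C → 104 + 273.15 = 377.15 K.
Carnot efficiency: η = 1 − T_C/T_H = 1 − 377.15/2546.00 = 0.8519.
W = η·Q_H = 0.8519 × 5250 = 4470 W.

Ẇ ≈ 4470 W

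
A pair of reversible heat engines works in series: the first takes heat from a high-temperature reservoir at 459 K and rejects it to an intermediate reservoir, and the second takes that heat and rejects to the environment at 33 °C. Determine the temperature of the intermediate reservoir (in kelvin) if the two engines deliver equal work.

T_m ≈ 382.6 K

T_C = 33 °C → 33 + 273.15 = 306.15 K.
For reversible stages Q_m = Q_H·(T_m/T_H). Setting W₁ = Q_H(1 − T_m/T_H) equal to W₂ = Q_m(1 − T_C/T_m) = Q_H·(T_m − T_C)/T_H gives T_H − T_m = T_m − T_C, so T_m = (T_H + T_C)/2 = (459.00 + 306.15)/2 = 382.6 K.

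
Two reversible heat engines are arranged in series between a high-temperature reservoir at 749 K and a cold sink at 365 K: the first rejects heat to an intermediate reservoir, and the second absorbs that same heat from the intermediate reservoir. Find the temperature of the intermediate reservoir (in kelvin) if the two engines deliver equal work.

T_m ≈ 557 K

For reversible stages Q_m = Q_H·(T_m/T_H). Setting W₁ = Q_H(1 − T_m/T_H) equal to W₂ = Q_m(1 − T_C/T_m) = Q_H·(T_m − T_C)/T_H gives T_H − T_m = T_m − T_C, so T_m = (T_H + T_C)/2 = (749.00 + 365.00)/2 = 557 K.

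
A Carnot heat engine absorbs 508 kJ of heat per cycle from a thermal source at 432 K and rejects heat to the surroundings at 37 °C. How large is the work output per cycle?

W ≈ 143 kJ

T_C = 37 °C → 37 + 273.15 = 310.15 K.
The Carnot efficiency is η = 1 − T_C/T_H = 1 − 310.15/432.00 = 0.2821.
W = η·Q_H = 0.2821 × 508 = 143 kJ.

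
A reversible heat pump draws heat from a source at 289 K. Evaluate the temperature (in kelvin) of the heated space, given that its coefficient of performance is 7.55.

COP_HP = T_H/(T_H − T_C) ⇒ T_H = T_C·COP_HP/(COP_HP − 1) = 289.00 × 7.55/(7.55 − 1) = 333 K.

T_H ≈ 333 K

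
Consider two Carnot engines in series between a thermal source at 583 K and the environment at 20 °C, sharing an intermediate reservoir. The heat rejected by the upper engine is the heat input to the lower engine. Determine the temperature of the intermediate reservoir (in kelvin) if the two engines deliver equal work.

T_C = 20 °C → 20 + 273.15 = 293.15 K.
For reversible stages Q_m = Q_H·(T_m/T_H). Setting W₁ = Q_H(1 − T_m/T_H) equal to W₂ = Q_m(1 − T_C/T_m) = Q_H·(T_m − T_C)/T_H gives T_H − T_m = T_m − T_C, so T_m = (T_H + T_C)/2 = (583.00 + 293.15)/2 = 438 K.

T_m ≈ 438 K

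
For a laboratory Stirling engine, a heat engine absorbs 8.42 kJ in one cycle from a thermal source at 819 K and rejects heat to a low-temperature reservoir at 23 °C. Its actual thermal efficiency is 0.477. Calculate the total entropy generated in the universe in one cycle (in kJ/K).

T_C = 23 °C → 23 + 273.15 = 296.15 K.
W = η·Q_H = 0.477 × 8.42 = 4.016 kJ, so Q_C = Q_H − W = 4.404 kJ.
The hot reservoir loses entropy Q_H/T_H = 8.42/819.00 = 0.01028 kJ/K; the cold reservoir gains Q_C/T_C = 4.404/296.15 = 0.01487 kJ/K.
ΔS_univ = −Q_H/T_H + Q_C/T_C = 0.004589 kJ/K (> 0, since η = 0.477 < η_Carnot = 0.638).

ΔS_univ ≈ 0.004589 kJ/K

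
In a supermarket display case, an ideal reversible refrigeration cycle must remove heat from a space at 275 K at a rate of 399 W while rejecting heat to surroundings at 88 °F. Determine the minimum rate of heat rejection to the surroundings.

Q̇_H ≈ 441 W

T_H = 88 °F → (88 − 32) × 5/9 = 31.11 °C = 304.26 K.
For a reversible cycle Q_H/Q_C = T_H/T_C, so Q_H = Q_C·T_H/T_C = 399 × 304.26/275.00 = 441 W.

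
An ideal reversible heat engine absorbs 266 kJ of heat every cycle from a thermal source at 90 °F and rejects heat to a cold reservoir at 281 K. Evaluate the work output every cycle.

W ≈ 21.2 kJ

T_H = 90 °F → (90 − 32) × 5/9 = 32.22 °C = 305.37 K.
For a reversible engine, η = 1 − T_C/T_H = 1 − 281.00/305.37 = 0.0798.
W = η·Q_H = 0.0798 × 266 = 21.2 kJ.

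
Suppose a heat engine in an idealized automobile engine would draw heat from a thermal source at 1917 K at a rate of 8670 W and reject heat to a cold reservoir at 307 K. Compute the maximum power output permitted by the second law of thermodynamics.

The second-law ceiling is the Carnot efficiency, η_max = 1 − T_C/T_H = 1 − 307.00/1917.00 = 0.8399.
W_max = η_max · Q_H = 0.8399 × 8670 = 7280 W.

Ẇ_max ≈ 7280 W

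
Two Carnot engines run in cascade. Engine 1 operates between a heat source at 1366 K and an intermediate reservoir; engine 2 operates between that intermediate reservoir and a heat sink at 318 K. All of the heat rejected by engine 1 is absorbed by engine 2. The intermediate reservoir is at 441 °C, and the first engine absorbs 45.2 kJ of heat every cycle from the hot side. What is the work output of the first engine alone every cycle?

T_m = 441 °C → 441 + 273.15 = 714.15 K.
First-stage efficiency η₁ = 1 − T_m/T_H = 1 − 714.15/1366.00 = 0.4772.
W₁ = η₁·Q_H = 0.4772 × 45.2 = 21.6 kJ.

W₁ ≈ 21.6 kJ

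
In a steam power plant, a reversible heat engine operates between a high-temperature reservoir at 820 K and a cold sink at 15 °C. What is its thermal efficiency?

η ≈ 0.649

T_C = 15 °C → 15 + 273.15 = 288.15 K.
η_rev = 1 − T_C/T_H = 1 − 288.15/820.00 = 0.649.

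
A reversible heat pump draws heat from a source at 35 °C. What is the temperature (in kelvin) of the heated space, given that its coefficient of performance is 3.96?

T_H ≈ 412 K

T_C = 35 °C → 35 + 273.15 = 308.15 K.
COP_HP = T_H/(T_H − T_C) ⇒ T_H = T_C·COP_HP/(COP_HP − 1) = 308.15 × 3.96/(3.96 − 1) = 412 K.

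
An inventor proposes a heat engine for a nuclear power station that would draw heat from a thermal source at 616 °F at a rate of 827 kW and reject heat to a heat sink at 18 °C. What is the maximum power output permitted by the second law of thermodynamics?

T_H = 616 °F → (616 − 32) × 5/9 = 324.44 °C = 597.59 K.
T_C = 18 °C → 18 + 273.15 = 291.15 K.
The upper bound on efficiency is η_max = 1 − T_C/T_H = 1 − 291.15/597.59 = 0.5128.
W_max = η_max · Q_H = 0.5128 × 827 = 424.1 kW.

Ẇ_max ≈ 424.1 kW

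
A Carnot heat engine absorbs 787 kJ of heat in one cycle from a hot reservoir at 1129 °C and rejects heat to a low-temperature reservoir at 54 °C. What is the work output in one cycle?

W ≈ 603 kJ

T_H = 1129 °C → 1129 + 273.15 = 1402.15 K.
T_C = 54 °C → 54 + 273.15 = 327.15 K.
For a reversible engine, η = 1 − T_C/T_H = 1 − 327.15/1402.15 = 0.7667.
W = η·Q_H = 0.7667 × 787 = 603 kJ.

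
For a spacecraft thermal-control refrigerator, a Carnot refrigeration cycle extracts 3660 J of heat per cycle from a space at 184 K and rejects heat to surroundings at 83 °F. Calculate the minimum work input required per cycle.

T_H = 83 °F → (83 − 32) × 5/9 = 28.33 °C = 301.48 K.
The reversible coefficient of performance is COP_R = T_C/(T_H − T_C) = 184.00/117.48 = 1.5662.
W = Q_C/COP_R = 3660/1.5662 = 2340 J.

W_in ≈ 2340 J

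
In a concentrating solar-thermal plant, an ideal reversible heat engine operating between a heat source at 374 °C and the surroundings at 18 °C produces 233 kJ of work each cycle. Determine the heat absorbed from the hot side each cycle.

Q_H ≈ 423.6 kJ

T_H = 374 °C → 374 + 273.15 = 647.15 K.
T_C = 18 °C → 18 + 273.15 = 291.15 K.
Since the cycle is reversible, η = 1 − T_C/T_H = 1 − 291.15/647.15 = 0.5501.
Q_H = W/η = 233/0.5501 = 423.6 kJ.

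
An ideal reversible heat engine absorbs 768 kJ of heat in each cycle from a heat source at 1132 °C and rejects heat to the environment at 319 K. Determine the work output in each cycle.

T_H = 1132 °C → 1132 + 273.15 = 1405.15 K.
η_rev = 1 − T_C/T_H = 1 − 319.00/1405.15 = 0.7730.
W = η·Q_H = 0.7730 × 768 = 594 kJ.

W ≈ 594 kJ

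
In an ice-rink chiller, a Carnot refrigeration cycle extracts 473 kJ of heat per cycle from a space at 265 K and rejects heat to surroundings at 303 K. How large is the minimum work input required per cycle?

W_in ≈ 67.8 kJ

COP_R = T_C/(T_H − T_C) = 265.00/38.00 = 6.9737.
W = Q_C/COP_R = 473/6.9737 = 67.8 kJ.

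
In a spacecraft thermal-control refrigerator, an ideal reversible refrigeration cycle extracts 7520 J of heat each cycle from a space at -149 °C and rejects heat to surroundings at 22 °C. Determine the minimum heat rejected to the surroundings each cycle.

Q_H ≈ 17900 J

T_H = 22 °C → 22 + 273.15 = 295.15 K.
T_C = -149 °C → -149 + 273.15 = 124.15 K.
For a reversible cycle Q_H/Q_C = T_H/T_C, so Q_H = Q_C·T_H/T_C = 7520 × 295.15/124.15 = 17900 J.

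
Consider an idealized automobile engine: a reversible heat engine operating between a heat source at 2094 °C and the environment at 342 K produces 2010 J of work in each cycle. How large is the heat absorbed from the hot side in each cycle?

T_H = 2094 °C → 2094 + 273.15 = 2367.15 K.
η_rev = 1 − T_C/T_H = 1 − 342.00/2367.15 = 0.8555.
Q_H = W/η = 2010/0.8555 = 2350 J.

Q_H ≈ 2350 J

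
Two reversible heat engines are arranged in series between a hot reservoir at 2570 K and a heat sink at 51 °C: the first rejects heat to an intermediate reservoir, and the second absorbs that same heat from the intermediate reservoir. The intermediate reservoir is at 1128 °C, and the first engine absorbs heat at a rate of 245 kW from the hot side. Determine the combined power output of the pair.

Ẇ_total ≈ 214.1 kW

T_C = 51 °C → 51 + 273.15 = 324.15 K.
Two reversible stages in series are equivalent to a single Carnot engine between T_H and T_C, so η_total = 1 − T_C/T_H = 1 − 324.15/2570.00 = 0.8739.
W_total = η_total · Q_H = 0.8739 × 245 = 214.1 kW.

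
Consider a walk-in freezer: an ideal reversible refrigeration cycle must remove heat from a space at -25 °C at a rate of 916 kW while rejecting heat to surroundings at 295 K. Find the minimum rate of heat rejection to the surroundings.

T_C = -25 °C → -25 + 273.15 = 248.15 K.
For a reversible cycle Q_H/Q_C = T_H/T_C, so Q_H = Q_C·T_H/T_C = 916 × 295.00/248.15 = 1089 kW.

Q̇_H ≈ 1089 kW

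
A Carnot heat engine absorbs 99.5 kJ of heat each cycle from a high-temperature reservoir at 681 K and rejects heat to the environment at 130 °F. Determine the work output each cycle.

T_C = 130 °F → (130 − 32) × 5/9 = 54.44 °C = 327.59 K.
For a reversible engine, η = 1 − T_C/T_H = 1 − 327.59/681.00 = 0.5190.
W = η·Q_H = 0.5190 × 99.5 = 51.6 kJ.

W ≈ 51.6 kJ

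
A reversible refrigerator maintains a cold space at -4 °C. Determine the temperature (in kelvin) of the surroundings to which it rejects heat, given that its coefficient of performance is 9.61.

T_H ≈ 297 K

T_C = -4 °C → -4 + 273.15 = 269.15 K.
COP_R = T_C/(T_H − T_C) ⇒ T_H = T_C·(1 + 1/COP_R) = 269.15 × (1 + 1/9.61) = 297 K.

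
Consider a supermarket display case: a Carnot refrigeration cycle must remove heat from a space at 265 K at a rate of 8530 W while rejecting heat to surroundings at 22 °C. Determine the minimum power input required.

T_H = 22 °C → 22 + 273.15 = 295.15 K.
Carnot COP: COP_R = T_C/(T_H − T_C) = 265.00/30.15 = 8.7894.
W = Q_C/COP_R = 8530/8.7894 = 970.5 W.

Ẇ_in ≈ 970.5 W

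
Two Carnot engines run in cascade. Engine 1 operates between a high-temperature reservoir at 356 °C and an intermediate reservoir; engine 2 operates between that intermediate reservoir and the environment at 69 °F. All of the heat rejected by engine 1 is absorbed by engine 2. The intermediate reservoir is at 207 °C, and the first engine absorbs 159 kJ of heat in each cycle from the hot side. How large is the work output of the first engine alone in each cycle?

T_H = 356 °C → 356 + 273.15 = 629.15 K.
T_C = 69 °F → (69 − 32) × 5/9 = 20.56 °C = 293.71 K.
T_m = 207 °C → 207 + 273.15 = 480.15 K.
First-stage efficiency η₁ = 1 − T_m/T_H = 1 − 480.15/629.15 = 0.2368.
W₁ = η₁·Q_H = 0.2368 × 159 = 37.7 kJ.

W₁ ≈ 37.7 kJ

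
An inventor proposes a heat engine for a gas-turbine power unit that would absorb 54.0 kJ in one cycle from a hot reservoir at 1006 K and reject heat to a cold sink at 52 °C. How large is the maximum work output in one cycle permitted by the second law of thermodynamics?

T_C = 52 °C → 52 + 273.15 = 325.15 K.
By the Carnot theorem, η_max = 1 − T_C/T_H = 1 − 325.15/1006.00 = 0.6768.
W_max = η_max · Q_H = 0.6768 × 54.0 = 36.55 kJ.

W_max ≈ 36.55 kJ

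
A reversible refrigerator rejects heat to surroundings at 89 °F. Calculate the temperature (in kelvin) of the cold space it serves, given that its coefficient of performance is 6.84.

T_H = 89 °F → (89 − 32) × 5/9 = 31.67 °C = 304.82 K.
COP_R = T_C/(T_H − T_C) ⇒ T_C = T_H·COP_R/(1 + COP_R) = 304.82 × 6.84/(1 + 6.84) = 266 K.

T_C ≈ 266 K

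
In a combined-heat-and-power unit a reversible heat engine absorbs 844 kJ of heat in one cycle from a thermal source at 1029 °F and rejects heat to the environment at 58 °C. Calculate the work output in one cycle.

T_H = 1029 °F → (1029 − 32) × 5/9 = 553.89 °C = 827.04 K.
T_C = 58 °C → 58 + 273.15 = 331.15 K.
For a reversible engine, η = 1 − T_C/T_H = 1 − 331.15/827.04 = 0.5996.
W = η·Q_H = 0.5996 × 844 = 506.1 kJ.

W ≈ 506.1 kJ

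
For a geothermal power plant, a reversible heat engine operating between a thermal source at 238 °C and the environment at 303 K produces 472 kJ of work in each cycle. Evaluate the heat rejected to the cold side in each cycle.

Q_C ≈ 687.1 kJ

T_H = 238 °C → 238 + 273.15 = 511.15 K.
The Carnot efficiency is η = 1 − T_C/T_H = 1 − 303.00/511.15 = 0.4072.
Since Q_C/Q_H = T_C/T_H and Q_H = W/η, Q_C = W·T_C/(T_H − T_C) = 472 × 303.00/208.15 = 687.1 kJ.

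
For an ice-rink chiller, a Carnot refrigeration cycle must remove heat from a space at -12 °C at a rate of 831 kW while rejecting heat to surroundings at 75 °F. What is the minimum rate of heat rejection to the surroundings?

T_H = 75 °F → (75 − 32) × 5/9 = 23.89 °C = 297.04 K.
T_C = -12 °C → -12 + 273.15 = 261.15 K.
For a reversible cycle Q_H/Q_C = T_H/T_C, so Q_H = Q_C·T_H/T_C = 831 × 297.04/261.15 = 945 kW.

Q̇_H ≈ 945 kW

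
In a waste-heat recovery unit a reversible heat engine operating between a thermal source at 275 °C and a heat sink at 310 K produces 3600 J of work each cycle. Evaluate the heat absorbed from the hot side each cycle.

Q_H ≈ 8286 J

T_H = 275 °C → 275 + 273.15 = 548.15 K.
η_rev = 1 − T_C/T_H = 1 − 310.00/548.15 = 0.4345.
Q_H = W/η = 3600/0.4345 = 8286 J.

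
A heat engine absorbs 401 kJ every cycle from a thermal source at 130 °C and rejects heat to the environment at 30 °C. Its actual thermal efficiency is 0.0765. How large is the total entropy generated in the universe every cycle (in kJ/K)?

ΔS_univ ≈ 0.2269 kJ/K

T_H = 130 °C → 130 + 273.15 = 403.15 K.
T_C = 30 °C → 30 + 273.15 = 303.15 K.
W = η·Q_H = 0.0765 × 401 = 30.68 kJ, so Q_C = Q_H − W = 370.3 kJ.
Reservoir entropy changes: ΔS_H = −Q_H/T_H = −401/403.15 = -0.9947 kJ/K and ΔS_C = +Q_C/T_C = 370.3/303.15 = 1.222 kJ/K.
ΔS_univ = −Q_H/T_H + Q_C/T_C = 0.2269 kJ/K (> 0, since η = 0.0765 < η_Carnot = 0.248).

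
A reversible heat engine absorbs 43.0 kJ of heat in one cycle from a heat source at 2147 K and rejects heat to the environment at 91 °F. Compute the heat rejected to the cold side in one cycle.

Q_C ≈ 6.13 kJ

T_C = 91 °F → (91 − 32) × 5/9 = 32.78 °C = 305.93 K.
Carnot efficiency: η = 1 − T_C/T_H = 1 − 305.93/2147.00 = 0.8575.
For a reversible cycle Q_C/Q_H = T_C/T_H, so Q_C = 43.0 × 305.93/2147.00 = 6.13 kJ.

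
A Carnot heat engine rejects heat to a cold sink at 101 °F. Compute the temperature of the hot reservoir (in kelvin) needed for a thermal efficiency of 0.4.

T_C = 101 °F → (101 − 32) × 5/9 = 38.33 °C = 311.48 K.
From η = 1 − T_C/T_H, solving for T_H gives T_H = T_C/(1 − η) = 311.48/(1 − 0.4) = 519.1 K.

T_H ≈ 519.1 K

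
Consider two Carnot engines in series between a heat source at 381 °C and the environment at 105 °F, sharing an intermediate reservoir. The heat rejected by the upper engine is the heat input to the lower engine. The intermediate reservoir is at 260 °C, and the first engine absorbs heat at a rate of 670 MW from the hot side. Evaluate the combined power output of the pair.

T_H = 381 °C → 381 + 273.15 = 654.15 K.
T_C = 105 °F → (105 − 32) × 5/9 = 40.56 °C = 313.71 K.
Two reversible stages in series are equivalent to a single Carnot engine between T_H and T_C, so η_total = 1 − T_C/T_H = 1 − 313.71/654.15 = 0.5204.
W_total = η_total · Q_H = 0.5204 × 670 = 349 MW.

Ẇ_total ≈ 349 MW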